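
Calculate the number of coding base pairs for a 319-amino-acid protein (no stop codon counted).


Each amino acid = 1 codon = 3 bp
bp = 319 * 3 = 957 bp

957 bp


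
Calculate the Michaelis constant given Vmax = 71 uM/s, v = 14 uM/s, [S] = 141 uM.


Km = [S] * (Vmax - v) / v
Km = 141 * (71 - 14) / 14
Km = 574.0714 uM

574.0714 uM


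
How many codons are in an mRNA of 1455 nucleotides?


codons = nucleotides / 3
codons = 1455 / 3 = 485

485


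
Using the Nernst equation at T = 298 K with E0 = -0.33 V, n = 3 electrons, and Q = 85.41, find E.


E = E0 - (RT/nF) * ln(Q)
E = -0.33 - (8.314 * 298 / (3 * 96485)) * ln(85.41)
E = -0.3681 V

-0.3681 V


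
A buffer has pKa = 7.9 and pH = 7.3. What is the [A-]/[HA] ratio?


[A-]/[HA] = 10^(pH - pKa)
= 10^(7.3 - 7.9)
= 0.2512

0.2512


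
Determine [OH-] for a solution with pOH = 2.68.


[OH-] = 10^(-pOH)
[OH-] = 10^(-2.68)
[OH-] = 0.0021 M

0.0021 M


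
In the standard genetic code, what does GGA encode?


Standard genetic code lookup.
Codon GGA -> Gly

Gly


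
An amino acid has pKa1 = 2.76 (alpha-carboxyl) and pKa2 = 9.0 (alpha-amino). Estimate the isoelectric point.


pI = (pKa1 + pKa2) / 2
pI = (2.76 + 9.0) / 2
pI = 5.88

5.88


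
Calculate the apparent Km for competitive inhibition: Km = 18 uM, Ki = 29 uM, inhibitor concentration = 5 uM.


Km_app = Km * (1 + [I]/Ki)
Km_app = 18 * (1 + 5/29)
Km_app = 21.1034 uM

21.1034 uM


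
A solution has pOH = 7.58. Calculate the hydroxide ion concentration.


[OH-] = 10^(-pOH)
[OH-] = 10^(-7.58)
[OH-] = 2.630e-08 M

2.630e-08 M


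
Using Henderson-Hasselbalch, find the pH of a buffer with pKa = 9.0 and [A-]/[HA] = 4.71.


pH = pKa + log10([A-]/[HA])
pH = 9.0 + log10(4.71)
pH = 9.673

9.673


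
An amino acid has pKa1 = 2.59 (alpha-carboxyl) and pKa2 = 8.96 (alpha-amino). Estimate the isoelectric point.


pI = (pKa1 + pKa2) / 2
pI = (2.59 + 8.96) / 2
pI = 5.775

5.775


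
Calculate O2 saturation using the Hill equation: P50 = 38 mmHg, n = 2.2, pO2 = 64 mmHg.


Y = pO2^n / (P50^n + pO2^n)
Y = 64^2.2 / (38^2.2 + 64^2.2)
Y = 75.89%

75.89%


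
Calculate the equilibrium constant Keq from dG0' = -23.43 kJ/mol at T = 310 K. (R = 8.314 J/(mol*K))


Keq = exp(-dG0 * 1000 / (R * T))
Keq = exp(-(-23.43) * 1000 / (8.314 * 310))
Keq = 8872.9979

8872.9979


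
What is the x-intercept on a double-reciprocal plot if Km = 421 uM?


x-intercept = -1/Km
= -1/421
= -0.0024 1/uM

-0.0024 1/uM


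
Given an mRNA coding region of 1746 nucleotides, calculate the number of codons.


codons = nucleotides / 3
codons = 1746 / 3 = 582

582


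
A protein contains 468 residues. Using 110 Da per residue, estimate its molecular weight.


MW = n_residues * 110 Da
MW = 468 * 110
MW = 51480 Da

51480 Da


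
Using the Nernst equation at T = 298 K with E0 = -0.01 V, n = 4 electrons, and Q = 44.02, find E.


E = E0 - (RT/nF) * ln(Q)
E = -0.01 - (8.314 * 298 / (4 * 96485)) * ln(44.02)
E = -0.0343 V

-0.0343 V


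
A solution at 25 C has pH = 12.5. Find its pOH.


pOH = 14 - pH
pOH = 14 - 12.5
pOH = 1.5

1.5


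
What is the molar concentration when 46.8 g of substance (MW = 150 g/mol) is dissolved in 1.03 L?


C = (mass / MW) / volume
C = (46.8 / 150) / 1.03
C = 0.3029 M

0.3029 M


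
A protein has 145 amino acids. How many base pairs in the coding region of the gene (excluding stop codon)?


Each amino acid = 1 codon = 3 bp
bp = 145 * 3 = 435 bp

435 bp


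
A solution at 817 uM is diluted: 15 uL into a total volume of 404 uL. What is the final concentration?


C2 = C1 * V1 / V2
C2 = 817 * 15 / 404
C2 = 30.3342 uM

30.3342 uM


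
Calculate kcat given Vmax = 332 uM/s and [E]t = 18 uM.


kcat = Vmax / [E]t
kcat = 332 / 18
kcat = 18.4444 s^-1

18.4444 s^-1


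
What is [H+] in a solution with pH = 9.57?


[H+] = 10^(-pH)
[H+] = 10^(-9.57)
[H+] = 2.692e-10 M

2.692e-10 M


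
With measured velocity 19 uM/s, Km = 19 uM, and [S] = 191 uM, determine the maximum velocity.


Vmax = v * (Km + [S]) / [S]
Vmax = 19 * (19 + 191) / 191
Vmax = 20.8901 uM/s

20.8901 uM/s


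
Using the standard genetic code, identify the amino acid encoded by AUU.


Standard genetic code lookup.
Codon AUU -> Ile

Ile


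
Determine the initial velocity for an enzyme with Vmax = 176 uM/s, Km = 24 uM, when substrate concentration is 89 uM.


v = Vmax * [S] / (Km + [S])
v = 176 * 89 / (24 + 89)
v = 138.6195 uM/s

138.6195 uM/s


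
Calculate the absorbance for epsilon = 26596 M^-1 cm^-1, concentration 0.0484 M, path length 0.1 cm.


A = epsilon * c * l
A = 26596 * 0.0484 * 0.1
A = 128.7246

128.7246


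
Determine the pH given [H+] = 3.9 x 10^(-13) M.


pH = -log10([H+])
pH = -log10(3.9 x 10^(-13))
pH = 12.4089

12.4089


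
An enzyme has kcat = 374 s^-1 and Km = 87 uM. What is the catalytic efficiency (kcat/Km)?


Catalytic efficiency = kcat / Km
= 374 / 87
= 4.2989 uM^-1*s^-1

4.2989 uM^-1*s^-1


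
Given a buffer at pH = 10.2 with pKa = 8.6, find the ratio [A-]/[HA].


[A-]/[HA] = 10^(pH - pKa)
= 10^(10.2 - 8.6)
= 39.8107

39.8107


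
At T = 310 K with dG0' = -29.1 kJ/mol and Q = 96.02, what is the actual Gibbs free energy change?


dG = dG0' + RT * ln(Q) / 1000
dG = -29.1 + 8.314 * 310 * ln(96.02) / 1000
dG = -17.3356 kJ/mol

-17.3356 kJ/mol


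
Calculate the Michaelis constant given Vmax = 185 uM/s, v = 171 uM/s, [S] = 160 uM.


Km = [S] * (Vmax - v) / v
Km = 160 * (185 - 171) / 171
Km = 13.0994 uM

13.0994 uM


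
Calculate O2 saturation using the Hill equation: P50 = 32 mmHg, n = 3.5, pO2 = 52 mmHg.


Y = pO2^n / (P50^n + pO2^n)
Y = 52^3.5 / (32^3.5 + 52^3.5)
Y = 84.54%

84.54%


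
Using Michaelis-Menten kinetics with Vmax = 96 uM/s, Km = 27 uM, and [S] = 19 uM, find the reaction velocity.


v = Vmax * [S] / (Km + [S])
v = 96 * 19 / (27 + 19)
v = 39.6522 uM/s

39.6522 uM/s


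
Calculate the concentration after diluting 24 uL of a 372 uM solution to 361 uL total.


C2 = C1 * V1 / V2
C2 = 372 * 24 / 361
C2 = 24.7313 uM

24.7313 uM


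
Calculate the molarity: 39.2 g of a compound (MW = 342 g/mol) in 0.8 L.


C = (mass / MW) / volume
C = (39.2 / 342) / 0.8
C = 0.1433 M

0.1433 M


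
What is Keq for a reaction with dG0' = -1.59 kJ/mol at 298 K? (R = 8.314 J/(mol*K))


Keq = exp(-dG0 * 1000 / (R * T))
Keq = exp(-(-1.59) * 1000 / (8.314 * 298))
Keq = 1.8998

1.8998


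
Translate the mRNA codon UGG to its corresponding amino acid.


Standard genetic code lookup.
Codon UGG -> Trp

Trp


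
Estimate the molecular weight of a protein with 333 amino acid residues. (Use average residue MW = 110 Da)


MW = n_residues * 110 Da
MW = 333 * 110
MW = 36630 Da

36630 Da


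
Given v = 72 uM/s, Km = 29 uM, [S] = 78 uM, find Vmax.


Vmax = v * (Km + [S]) / [S]
Vmax = 72 * (29 + 78) / 78
Vmax = 98.7692 uM/s

98.7692 uM/s


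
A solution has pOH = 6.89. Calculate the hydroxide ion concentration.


[OH-] = 10^(-pOH)
[OH-] = 10^(-6.89)
[OH-] = 1.288e-07 M

1.288e-07 M


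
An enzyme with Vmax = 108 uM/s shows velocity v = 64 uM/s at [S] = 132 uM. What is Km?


Km = [S] * (Vmax - v) / v
Km = 132 * (108 - 64) / 64
Km = 90.75 uM

90.75 uM


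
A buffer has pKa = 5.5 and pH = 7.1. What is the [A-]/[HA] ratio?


[A-]/[HA] = 10^(pH - pKa)
= 10^(7.1 - 5.5)
= 39.8107

39.8107


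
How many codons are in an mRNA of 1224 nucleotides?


codons = nucleotides / 3
codons = 1224 / 3 = 408

408


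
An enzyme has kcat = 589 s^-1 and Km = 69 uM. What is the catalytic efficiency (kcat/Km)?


Catalytic efficiency = kcat / Km
= 589 / 69
= 8.5362 uM^-1*s^-1

8.5362 uM^-1*s^-1


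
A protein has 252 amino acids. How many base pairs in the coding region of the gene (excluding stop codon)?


Each amino acid = 1 codon = 3 bp
bp = 252 * 3 = 756 bp

756 bp


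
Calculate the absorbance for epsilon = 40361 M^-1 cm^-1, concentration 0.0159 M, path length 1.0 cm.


A = epsilon * c * l
A = 40361 * 0.0159 * 1.0
A = 641.7399

641.7399


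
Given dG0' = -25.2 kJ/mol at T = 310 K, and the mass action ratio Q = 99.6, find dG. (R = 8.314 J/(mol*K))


dG = dG0' + RT * ln(Q) / 1000
dG = -25.2 + 8.314 * 310 * ln(99.6) / 1000
dG = -13.3412 kJ/mol

-13.3412 kJ/mol


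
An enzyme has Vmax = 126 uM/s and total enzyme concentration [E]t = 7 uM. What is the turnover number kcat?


kcat = Vmax / [E]t
kcat = 126 / 7
kcat = 18.0 s^-1

18.0 s^-1


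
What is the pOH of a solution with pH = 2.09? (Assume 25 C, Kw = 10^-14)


pOH = 14 - pH
pOH = 14 - 2.09
pOH = 11.91

11.91


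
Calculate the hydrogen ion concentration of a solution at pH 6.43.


[H+] = 10^(-pH)
[H+] = 10^(-6.43)
[H+] = 3.715e-07 M

3.715e-07 M


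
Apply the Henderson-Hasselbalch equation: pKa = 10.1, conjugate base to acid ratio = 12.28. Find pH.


pH = pKa + log10([A-]/[HA])
pH = 10.1 + log10(12.28)
pH = 11.1892

11.1892


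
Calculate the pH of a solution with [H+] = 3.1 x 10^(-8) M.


pH = -log10([H+])
pH = -log10(3.1 x 10^(-8))
pH = 7.5086

7.5086


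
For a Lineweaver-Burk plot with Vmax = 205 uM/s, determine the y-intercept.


y-intercept = 1/Vmax
= 1/205
= 0.0049 s/uM

0.0049 s/uM


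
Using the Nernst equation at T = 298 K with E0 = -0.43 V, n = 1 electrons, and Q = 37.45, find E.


E = E0 - (RT/nF) * ln(Q)
E = -0.43 - (8.314 * 298 / (1 * 96485)) * ln(37.45)
E = -0.523 V

-0.523 V


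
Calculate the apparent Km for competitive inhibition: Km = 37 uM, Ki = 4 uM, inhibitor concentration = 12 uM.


Km_app = Km * (1 + [I]/Ki)
Km_app = 37 * (1 + 12/4)
Km_app = 148.0 uM

148.0 uM


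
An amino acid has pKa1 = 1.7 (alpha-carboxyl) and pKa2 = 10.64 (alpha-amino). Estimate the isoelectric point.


pI = (pKa1 + pKa2) / 2
pI = (1.7 + 10.64) / 2
pI = 6.17

6.17


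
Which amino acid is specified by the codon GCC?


Standard genetic code lookup.
Codon GCC -> Ala

Ala


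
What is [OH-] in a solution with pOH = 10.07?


[OH-] = 10^(-pOH)
[OH-] = 10^(-10.07)
[OH-] = 8.511e-11 M

8.511e-11 M


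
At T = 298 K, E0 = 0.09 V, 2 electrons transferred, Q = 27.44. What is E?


E = E0 - (RT/nF) * ln(Q)
E = 0.09 - (8.314 * 298 / (2 * 96485)) * ln(27.44)
E = 0.0475 V

0.0475 V


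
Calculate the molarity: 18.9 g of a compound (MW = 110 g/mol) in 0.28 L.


C = (mass / MW) / volume
C = (18.9 / 110) / 0.28
C = 0.6136 M

0.6136 M


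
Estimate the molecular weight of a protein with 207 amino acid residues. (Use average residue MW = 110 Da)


MW = n_residues * 110 Da
MW = 207 * 110
MW = 22770 Da

22770 Da


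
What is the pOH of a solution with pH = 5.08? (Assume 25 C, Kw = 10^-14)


pOH = 14 - pH
pOH = 14 - 5.08
pOH = 8.92

8.92


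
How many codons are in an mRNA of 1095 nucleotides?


codons = nucleotides / 3
codons = 1095 / 3 = 365

365


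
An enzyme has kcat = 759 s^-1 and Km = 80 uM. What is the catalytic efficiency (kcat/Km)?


Catalytic efficiency = kcat / Km
= 759 / 80
= 9.4875 uM^-1*s^-1

9.4875 uM^-1*s^-1


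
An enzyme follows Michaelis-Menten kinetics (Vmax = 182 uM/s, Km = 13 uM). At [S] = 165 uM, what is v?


v = Vmax * [S] / (Km + [S])
v = 182 * 165 / (13 + 165)
v = 168.7079 uM/s

168.7079 uM/s


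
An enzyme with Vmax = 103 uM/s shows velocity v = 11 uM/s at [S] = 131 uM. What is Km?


Km = [S] * (Vmax - v) / v
Km = 131 * (103 - 11) / 11
Km = 1095.6364 uM

1095.6364 uM


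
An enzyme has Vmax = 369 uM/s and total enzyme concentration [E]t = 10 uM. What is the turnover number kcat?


kcat = Vmax / [E]t
kcat = 369 / 10
kcat = 36.9 s^-1

36.9 s^-1


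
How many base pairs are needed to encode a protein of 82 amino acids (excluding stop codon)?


Each amino acid = 1 codon = 3 bp
bp = 82 * 3 = 246 bp

246 bp


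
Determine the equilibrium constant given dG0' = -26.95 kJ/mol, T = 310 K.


Keq = exp(-dG0 * 1000 / (R * T))
Keq = exp(-(-26.95) * 1000 / (8.314 * 310))
Keq = 34770.242

34770.242


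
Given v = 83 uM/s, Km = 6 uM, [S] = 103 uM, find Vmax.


Vmax = v * (Km + [S]) / [S]
Vmax = 83 * (6 + 103) / 103
Vmax = 87.835 uM/s

87.835 uM/s


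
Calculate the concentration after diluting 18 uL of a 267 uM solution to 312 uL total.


C2 = C1 * V1 / V2
C2 = 267 * 18 / 312
C2 = 15.4038 uM

15.4038 uM


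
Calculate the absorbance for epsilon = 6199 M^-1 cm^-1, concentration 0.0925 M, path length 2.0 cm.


A = epsilon * c * l
A = 6199 * 0.0925 * 2.0
A = 1146.815

1146.815


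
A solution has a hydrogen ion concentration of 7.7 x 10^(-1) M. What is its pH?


pH = -log10([H+])
pH = -log10(7.7 x 10^(-1))
pH = 0.1135

0.1135


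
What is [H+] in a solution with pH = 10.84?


[H+] = 10^(-pH)
[H+] = 10^(-10.84)
[H+] = 1.445e-11 M

1.445e-11 M


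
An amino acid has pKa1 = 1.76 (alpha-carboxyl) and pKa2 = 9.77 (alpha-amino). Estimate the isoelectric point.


pI = (pKa1 + pKa2) / 2
pI = (1.76 + 9.77) / 2
pI = 5.765

5.765


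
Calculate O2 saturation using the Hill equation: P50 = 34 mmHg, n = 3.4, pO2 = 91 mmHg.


Y = pO2^n / (P50^n + pO2^n)
Y = 91^3.4 / (34^3.4 + 91^3.4)
Y = 96.6%

96.6%


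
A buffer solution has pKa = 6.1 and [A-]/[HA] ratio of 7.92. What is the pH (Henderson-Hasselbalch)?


pH = pKa + log10([A-]/[HA])
pH = 6.1 + log10(7.92)
pH = 6.9987

6.9987


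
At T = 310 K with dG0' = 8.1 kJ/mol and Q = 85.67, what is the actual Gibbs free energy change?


dG = dG0' + RT * ln(Q) / 1000
dG = 8.1 + 8.314 * 310 * ln(85.67) / 1000
dG = 19.5705 kJ/mol

19.5705 kJ/mol


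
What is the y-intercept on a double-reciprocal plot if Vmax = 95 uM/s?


y-intercept = 1/Vmax
= 1/95
= 0.0105 s/uM

0.0105 s/uM


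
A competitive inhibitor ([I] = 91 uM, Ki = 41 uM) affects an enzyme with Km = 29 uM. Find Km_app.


Km_app = Km * (1 + [I]/Ki)
Km_app = 29 * (1 + 91/41)
Km_app = 93.3659 uM

93.3659 uM


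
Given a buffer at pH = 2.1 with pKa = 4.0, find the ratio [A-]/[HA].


[A-]/[HA] = 10^(pH - pKa)
= 10^(2.1 - 4.0)
= 0.0126

0.0126


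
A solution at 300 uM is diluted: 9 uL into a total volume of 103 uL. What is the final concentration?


C2 = C1 * V1 / V2
C2 = 300 * 9 / 103
C2 = 26.2136 uM

26.2136 uM


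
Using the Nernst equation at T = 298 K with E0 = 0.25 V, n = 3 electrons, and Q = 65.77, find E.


E = E0 - (RT/nF) * ln(Q)
E = 0.25 - (8.314 * 298 / (3 * 96485)) * ln(65.77)
E = 0.2142 V

0.2142 V


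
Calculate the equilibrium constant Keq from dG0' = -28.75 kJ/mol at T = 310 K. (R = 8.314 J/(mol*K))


Keq = exp(-dG0 * 1000 / (R * T))
Keq = exp(-(-28.75) * 1000 / (8.314 * 310))
Keq = 69906.342

69906.342


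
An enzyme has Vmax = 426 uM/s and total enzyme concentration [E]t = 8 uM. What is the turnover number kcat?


kcat = Vmax / [E]t
kcat = 426 / 8
kcat = 53.25 s^-1

53.25 s^-1


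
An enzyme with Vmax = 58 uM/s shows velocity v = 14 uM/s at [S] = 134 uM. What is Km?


Km = [S] * (Vmax - v) / v
Km = 134 * (58 - 14) / 14
Km = 421.1429 uM

421.1429 uM


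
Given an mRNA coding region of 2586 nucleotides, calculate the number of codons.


codons = nucleotides / 3
codons = 2586 / 3 = 862

862


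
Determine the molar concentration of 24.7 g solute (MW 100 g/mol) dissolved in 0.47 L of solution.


C = (mass / MW) / volume
C = (24.7 / 100) / 0.47
C = 0.5255 M

0.5255 M


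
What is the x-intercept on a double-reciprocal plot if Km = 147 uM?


x-intercept = -1/Km
= -1/147
= -0.0068 1/uM

-0.0068 1/uM


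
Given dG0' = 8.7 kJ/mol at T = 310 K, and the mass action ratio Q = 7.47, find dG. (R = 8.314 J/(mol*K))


dG = dG0' + RT * ln(Q) / 1000
dG = 8.7 + 8.314 * 310 * ln(7.47) / 1000
dG = 13.8828 kJ/mol

13.8828 kJ/mol


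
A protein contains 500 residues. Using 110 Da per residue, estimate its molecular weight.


MW = n_residues * 110 Da
MW = 500 * 110
MW = 55000 Da

55000 Da


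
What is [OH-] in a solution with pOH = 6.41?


[OH-] = 10^(-pOH)
[OH-] = 10^(-6.41)
[OH-] = 3.890e-07 M

3.890e-07 M


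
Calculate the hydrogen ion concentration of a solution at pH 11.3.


[H+] = 10^(-pH)
[H+] = 10^(-11.3)
[H+] = 5.012e-12 M

5.012e-12 M


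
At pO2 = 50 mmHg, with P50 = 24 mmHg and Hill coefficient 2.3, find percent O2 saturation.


Y = pO2^n / (P50^n + pO2^n)
Y = 50^2.3 / (24^2.3 + 50^2.3)
Y = 84.4%

84.4%


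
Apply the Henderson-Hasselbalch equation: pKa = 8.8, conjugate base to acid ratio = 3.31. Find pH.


pH = pKa + log10([A-]/[HA])
pH = 8.8 + log10(3.31)
pH = 9.3198

9.3198


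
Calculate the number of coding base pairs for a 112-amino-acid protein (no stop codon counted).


Each amino acid = 1 codon = 3 bp
bp = 112 * 3 = 336 bp

336 bp


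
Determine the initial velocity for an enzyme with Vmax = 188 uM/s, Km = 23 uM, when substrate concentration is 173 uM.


v = Vmax * [S] / (Km + [S])
v = 188 * 173 / (23 + 173)
v = 165.9388 uM/s

165.9388 uM/s


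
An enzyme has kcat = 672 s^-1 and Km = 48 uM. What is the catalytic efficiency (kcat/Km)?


Catalytic efficiency = kcat / Km
= 672 / 48
= 14.0 uM^-1*s^-1

14.0 uM^-1*s^-1


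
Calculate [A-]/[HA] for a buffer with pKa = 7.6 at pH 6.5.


[A-]/[HA] = 10^(pH - pKa)
= 10^(6.5 - 7.6)
= 0.0794

0.0794


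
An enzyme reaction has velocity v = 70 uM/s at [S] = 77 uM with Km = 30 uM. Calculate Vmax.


Vmax = v * (Km + [S]) / [S]
Vmax = 70 * (30 + 77) / 77
Vmax = 97.2727 uM/s

97.2727 uM/s


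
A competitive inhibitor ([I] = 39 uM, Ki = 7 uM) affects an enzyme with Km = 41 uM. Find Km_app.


Km_app = Km * (1 + [I]/Ki)
Km_app = 41 * (1 + 39/7)
Km_app = 269.4286 uM

269.4286 uM


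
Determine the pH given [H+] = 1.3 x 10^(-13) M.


pH = -log10([H+])
pH = -log10(1.3 x 10^(-13))
pH = 12.8861

12.8861


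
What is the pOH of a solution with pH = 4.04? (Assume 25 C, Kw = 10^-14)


pOH = 14 - pH
pOH = 14 - 4.04
pOH = 9.96

9.96


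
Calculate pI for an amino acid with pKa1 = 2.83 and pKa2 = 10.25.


pI = (pKa1 + pKa2) / 2
pI = (2.83 + 10.25) / 2
pI = 6.54

6.54


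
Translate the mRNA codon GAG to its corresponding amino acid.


Standard genetic code lookup.
Codon GAG -> Glu

Glu


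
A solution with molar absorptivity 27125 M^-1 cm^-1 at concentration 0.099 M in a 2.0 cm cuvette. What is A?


A = epsilon * c * l
A = 27125 * 0.099 * 2.0
A = 5370.75

5370.75


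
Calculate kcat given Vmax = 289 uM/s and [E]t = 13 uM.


kcat = Vmax / [E]t
kcat = 289 / 13
kcat = 22.2308 s^-1

22.2308 s^-1


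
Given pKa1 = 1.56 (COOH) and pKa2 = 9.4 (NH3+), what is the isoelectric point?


pI = (pKa1 + pKa2) / 2
pI = (1.56 + 9.4) / 2
pI = 5.48

5.48


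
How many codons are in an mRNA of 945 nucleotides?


codons = nucleotides / 3
codons = 945 / 3 = 315

315


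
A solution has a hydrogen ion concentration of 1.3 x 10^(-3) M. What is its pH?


pH = -log10([H+])
pH = -log10(1.3 x 10^(-3))
pH = 2.8861

2.8861


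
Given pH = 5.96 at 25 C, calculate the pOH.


pOH = 14 - pH
pOH = 14 - 5.96
pOH = 8.04

8.04


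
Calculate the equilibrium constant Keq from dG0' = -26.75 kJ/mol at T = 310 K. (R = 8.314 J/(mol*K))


Keq = exp(-dG0 * 1000 / (R * T))
Keq = exp(-(-26.75) * 1000 / (8.314 * 310))
Keq = 32174.1238

32174.1238


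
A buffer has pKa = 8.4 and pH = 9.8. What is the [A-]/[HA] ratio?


[A-]/[HA] = 10^(pH - pKa)
= 10^(9.8 - 8.4)
= 25.1189

25.1189


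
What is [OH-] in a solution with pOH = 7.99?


[OH-] = 10^(-pOH)
[OH-] = 10^(-7.99)
[OH-] = 1.023e-08 M

1.023e-08 M


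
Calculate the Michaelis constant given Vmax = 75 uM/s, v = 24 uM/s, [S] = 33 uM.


Km = [S] * (Vmax - v) / v
Km = 33 * (75 - 24) / 24
Km = 70.125 uM

70.125 uM


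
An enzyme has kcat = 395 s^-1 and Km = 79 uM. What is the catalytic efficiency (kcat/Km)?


Catalytic efficiency = kcat / Km
= 395 / 79
= 5.0 uM^-1*s^-1

5.0 uM^-1*s^-1


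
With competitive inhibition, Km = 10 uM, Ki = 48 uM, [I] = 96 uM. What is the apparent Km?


Km_app = Km * (1 + [I]/Ki)
Km_app = 10 * (1 + 96/48)
Km_app = 30.0 uM

30.0 uM


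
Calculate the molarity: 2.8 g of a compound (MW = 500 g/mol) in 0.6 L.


C = (mass / MW) / volume
C = (2.8 / 500) / 0.6
C = 0.0093 M

0.0093 M


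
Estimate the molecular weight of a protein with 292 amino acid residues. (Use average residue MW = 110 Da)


MW = n_residues * 110 Da
MW = 292 * 110
MW = 32120 Da

32120 Da


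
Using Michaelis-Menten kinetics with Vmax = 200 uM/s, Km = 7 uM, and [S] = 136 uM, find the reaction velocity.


v = Vmax * [S] / (Km + [S])
v = 200 * 136 / (7 + 136)
v = 190.2098 uM/s

190.2098 uM/s


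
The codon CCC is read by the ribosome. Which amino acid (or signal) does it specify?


Standard genetic code lookup.
Codon CCC -> Pro

Pro


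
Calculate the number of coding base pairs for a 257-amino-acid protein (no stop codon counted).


Each amino acid = 1 codon = 3 bp
bp = 257 * 3 = 771 bp

771 bp


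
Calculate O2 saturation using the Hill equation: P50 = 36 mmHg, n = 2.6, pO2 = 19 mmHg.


Y = pO2^n / (P50^n + pO2^n)
Y = 19^2.6 / (36^2.6 + 19^2.6)
Y = 15.95%

15.95%


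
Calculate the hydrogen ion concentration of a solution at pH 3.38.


[H+] = 10^(-pH)
[H+] = 10^(-3.38)
[H+] = 4.169e-04 M

4.169e-04 M


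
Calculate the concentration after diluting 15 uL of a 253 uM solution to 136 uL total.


C2 = C1 * V1 / V2
C2 = 253 * 15 / 136
C2 = 27.9044 uM

27.9044 uM


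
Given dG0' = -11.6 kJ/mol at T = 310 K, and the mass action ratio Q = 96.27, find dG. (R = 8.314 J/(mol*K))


dG = dG0' + RT * ln(Q) / 1000
dG = -11.6 + 8.314 * 310 * ln(96.27) / 1000
dG = 0.1711 kJ/mol

0.1711 kJ/mol


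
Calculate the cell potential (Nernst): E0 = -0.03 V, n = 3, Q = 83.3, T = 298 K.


E = E0 - (RT/nF) * ln(Q)
E = -0.03 - (8.314 * 298 / (3 * 96485)) * ln(83.3)
E = -0.0679 V

-0.0679 V


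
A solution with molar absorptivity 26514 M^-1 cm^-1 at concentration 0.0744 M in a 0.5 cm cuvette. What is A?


A = epsilon * c * l
A = 26514 * 0.0744 * 0.5
A = 986.3208

986.3208


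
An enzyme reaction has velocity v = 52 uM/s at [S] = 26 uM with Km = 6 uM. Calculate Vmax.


Vmax = v * (Km + [S]) / [S]
Vmax = 52 * (6 + 26) / 26
Vmax = 64.0 uM/s

64.0 uM/s


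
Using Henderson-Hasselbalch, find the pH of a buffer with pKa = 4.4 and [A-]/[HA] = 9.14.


pH = pKa + log10([A-]/[HA])
pH = 4.4 + log10(9.14)
pH = 5.3609

5.3609


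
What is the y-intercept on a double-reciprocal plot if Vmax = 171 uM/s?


y-intercept = 1/Vmax
= 1/171
= 0.0058 s/uM

0.0058 s/uM


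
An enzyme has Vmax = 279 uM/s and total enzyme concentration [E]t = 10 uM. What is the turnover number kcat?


kcat = Vmax / [E]t
kcat = 279 / 10
kcat = 27.9 s^-1

27.9 s^-1


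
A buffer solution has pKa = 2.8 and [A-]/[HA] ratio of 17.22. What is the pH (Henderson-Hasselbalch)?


pH = pKa + log10([A-]/[HA])
pH = 2.8 + log10(17.22)
pH = 4.036

4.036


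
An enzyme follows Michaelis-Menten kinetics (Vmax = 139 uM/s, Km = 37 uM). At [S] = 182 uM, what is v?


v = Vmax * [S] / (Km + [S])
v = 139 * 182 / (37 + 182)
v = 115.516 uM/s

115.516 uM/s


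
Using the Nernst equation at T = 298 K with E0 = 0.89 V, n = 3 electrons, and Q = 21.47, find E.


E = E0 - (RT/nF) * ln(Q)
E = 0.89 - (8.314 * 298 / (3 * 96485)) * ln(21.47)
E = 0.8638 V

0.8638 V


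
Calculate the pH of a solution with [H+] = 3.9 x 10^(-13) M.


pH = -log10([H+])
pH = -log10(3.9 x 10^(-13))
pH = 12.4089

12.4089


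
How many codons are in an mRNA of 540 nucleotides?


codons = nucleotides / 3
codons = 540 / 3 = 180

180


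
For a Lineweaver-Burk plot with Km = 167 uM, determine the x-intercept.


x-intercept = -1/Km
= -1/167
= -0.006 1/uM

-0.006 1/uM


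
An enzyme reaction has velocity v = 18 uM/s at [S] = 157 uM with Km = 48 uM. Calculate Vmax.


Vmax = v * (Km + [S]) / [S]
Vmax = 18 * (48 + 157) / 157
Vmax = 23.5032 uM/s

23.5032 uM/s


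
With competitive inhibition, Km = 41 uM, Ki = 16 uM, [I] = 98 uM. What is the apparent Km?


Km_app = Km * (1 + [I]/Ki)
Km_app = 41 * (1 + 98/16)
Km_app = 292.125 uM

292.125 uM


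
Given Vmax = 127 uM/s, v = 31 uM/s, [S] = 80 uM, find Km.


Km = [S] * (Vmax - v) / v
Km = 80 * (127 - 31) / 31
Km = 247.7419 uM

247.7419 uM


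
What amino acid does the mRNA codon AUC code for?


Standard genetic code lookup.
Codon AUC -> Ile

Ile


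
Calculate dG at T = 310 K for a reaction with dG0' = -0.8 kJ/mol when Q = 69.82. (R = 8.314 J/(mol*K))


dG = dG0' + RT * ln(Q) / 1000
dG = -0.8 + 8.314 * 310 * ln(69.82) / 1000
dG = 10.1432 kJ/mol

10.1432 kJ/mol


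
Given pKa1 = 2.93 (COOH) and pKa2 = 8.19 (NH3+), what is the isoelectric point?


pI = (pKa1 + pKa2) / 2
pI = (2.93 + 8.19) / 2
pI = 5.56

5.56


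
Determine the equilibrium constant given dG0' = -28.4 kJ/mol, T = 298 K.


Keq = exp(-dG0 * 1000 / (R * T))
Keq = exp(-(-28.4) * 1000 / (8.314 * 298))
Keq = 95114.3745

95114.3745


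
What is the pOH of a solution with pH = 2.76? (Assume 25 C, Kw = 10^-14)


pOH = 14 - pH
pOH = 14 - 2.76
pOH = 11.24

11.24


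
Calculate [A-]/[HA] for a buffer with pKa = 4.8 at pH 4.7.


[A-]/[HA] = 10^(pH - pKa)
= 10^(4.7 - 4.8)
= 0.7943

0.7943


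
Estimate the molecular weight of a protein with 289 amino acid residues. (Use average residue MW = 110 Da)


MW = n_residues * 110 Da
MW = 289 * 110
MW = 31790 Da

31790 Da


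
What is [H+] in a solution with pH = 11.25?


[H+] = 10^(-pH)
[H+] = 10^(-11.25)
[H+] = 5.623e-12 M

5.623e-12 M


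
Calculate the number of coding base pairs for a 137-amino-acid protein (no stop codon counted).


Each amino acid = 1 codon = 3 bp
bp = 137 * 3 = 411 bp

411 bp


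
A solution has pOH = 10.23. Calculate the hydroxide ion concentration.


[OH-] = 10^(-pOH)
[OH-] = 10^(-10.23)
[OH-] = 5.888e-11 M

5.888e-11 M


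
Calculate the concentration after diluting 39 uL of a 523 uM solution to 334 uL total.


C2 = C1 * V1 / V2
C2 = 523 * 39 / 334
C2 = 61.0689 uM

61.0689 uM


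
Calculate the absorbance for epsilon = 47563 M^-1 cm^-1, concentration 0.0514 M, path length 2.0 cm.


A = epsilon * c * l
A = 47563 * 0.0514 * 2.0
A = 4889.4764

4889.4764


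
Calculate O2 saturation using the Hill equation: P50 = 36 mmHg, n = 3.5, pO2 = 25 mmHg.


Y = pO2^n / (P50^n + pO2^n)
Y = 25^3.5 / (36^3.5 + 25^3.5)
Y = 21.82%

21.82%


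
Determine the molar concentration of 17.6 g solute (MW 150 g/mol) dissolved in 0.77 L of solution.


C = (mass / MW) / volume
C = (17.6 / 150) / 0.77
C = 0.1524 M

0.1524 M


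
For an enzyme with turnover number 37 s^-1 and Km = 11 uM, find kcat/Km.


Catalytic efficiency = kcat / Km
= 37 / 11
= 3.3636 uM^-1*s^-1

3.3636 uM^-1*s^-1


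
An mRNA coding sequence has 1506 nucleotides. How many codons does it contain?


codons = nucleotides / 3
codons = 1506 / 3 = 502

502


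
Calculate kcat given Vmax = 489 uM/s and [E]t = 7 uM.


kcat = Vmax / [E]t
kcat = 489 / 7
kcat = 69.8571 s^-1

69.8571 s^-1


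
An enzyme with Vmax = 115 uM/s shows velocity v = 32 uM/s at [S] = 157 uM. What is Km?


Km = [S] * (Vmax - v) / v
Km = 157 * (115 - 32) / 32
Km = 407.2188 uM

407.2188 uM


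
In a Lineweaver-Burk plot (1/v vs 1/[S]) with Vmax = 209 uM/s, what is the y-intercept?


y-intercept = 1/Vmax
= 1/209
= 0.0048 s/uM

0.0048 s/uM


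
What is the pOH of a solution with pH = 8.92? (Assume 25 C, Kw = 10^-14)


pOH = 14 - pH
pOH = 14 - 8.92
pOH = 5.08

5.08


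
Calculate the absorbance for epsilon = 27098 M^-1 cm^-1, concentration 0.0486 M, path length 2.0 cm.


A = epsilon * c * l
A = 27098 * 0.0486 * 2.0
A = 2633.9256

2633.9256


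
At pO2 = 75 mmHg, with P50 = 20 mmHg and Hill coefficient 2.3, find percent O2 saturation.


Y = pO2^n / (P50^n + pO2^n)
Y = 75^2.3 / (20^2.3 + 75^2.3)
Y = 95.44%

95.44%


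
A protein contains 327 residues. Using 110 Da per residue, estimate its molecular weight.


MW = n_residues * 110 Da
MW = 327 * 110
MW = 35970 Da

35970 Da


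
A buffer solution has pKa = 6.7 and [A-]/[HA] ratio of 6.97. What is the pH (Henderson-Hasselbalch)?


pH = pKa + log10([A-]/[HA])
pH = 6.7 + log10(6.97)
pH = 7.5432

7.5432


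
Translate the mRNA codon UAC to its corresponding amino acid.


Standard genetic code lookup.
Codon UAC -> Tyr

Tyr


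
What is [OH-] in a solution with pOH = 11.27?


[OH-] = 10^(-pOH)
[OH-] = 10^(-11.27)
[OH-] = 5.370e-12 M

5.370e-12 M


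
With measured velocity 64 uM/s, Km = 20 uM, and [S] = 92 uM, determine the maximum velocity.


Vmax = v * (Km + [S]) / [S]
Vmax = 64 * (20 + 92) / 92
Vmax = 77.913 uM/s

77.913 uM/s


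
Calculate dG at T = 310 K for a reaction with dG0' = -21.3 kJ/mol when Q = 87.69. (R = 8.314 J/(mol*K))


dG = dG0' + RT * ln(Q) / 1000
dG = -21.3 + 8.314 * 310 * ln(87.69) / 1000
dG = -9.7695 kJ/mol

-9.7695 kJ/mol


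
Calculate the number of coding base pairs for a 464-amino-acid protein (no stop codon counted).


Each amino acid = 1 codon = 3 bp
bp = 464 * 3 = 1392 bp

1392 bp


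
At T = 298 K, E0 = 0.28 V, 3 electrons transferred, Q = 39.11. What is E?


E = E0 - (RT/nF) * ln(Q)
E = 0.28 - (8.314 * 298 / (3 * 96485)) * ln(39.11)
E = 0.2486 V

0.2486 V


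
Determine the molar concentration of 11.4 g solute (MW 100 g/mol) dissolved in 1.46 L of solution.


C = (mass / MW) / volume
C = (11.4 / 100) / 1.46
C = 0.0781 M

0.0781 M


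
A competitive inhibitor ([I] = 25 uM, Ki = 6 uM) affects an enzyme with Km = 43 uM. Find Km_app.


Km_app = Km * (1 + [I]/Ki)
Km_app = 43 * (1 + 25/6)
Km_app = 222.1667 uM

222.1667 uM


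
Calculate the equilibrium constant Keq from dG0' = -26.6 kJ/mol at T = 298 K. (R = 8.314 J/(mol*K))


Keq = exp(-dG0 * 1000 / (R * T))
Keq = exp(-(-26.6) * 1000 / (8.314 * 298))
Keq = 45996.3651

45996.3651


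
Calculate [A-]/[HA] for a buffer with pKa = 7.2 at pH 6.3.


[A-]/[HA] = 10^(pH - pKa)
= 10^(6.3 - 7.2)
= 0.1259

0.1259


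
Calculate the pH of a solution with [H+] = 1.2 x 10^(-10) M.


pH = -log10([H+])
pH = -log10(1.2 x 10^(-10))
pH = 9.9208

9.9208


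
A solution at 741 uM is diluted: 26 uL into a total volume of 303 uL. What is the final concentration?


C2 = C1 * V1 / V2
C2 = 741 * 26 / 303
C2 = 63.5842 uM

63.5842 uM


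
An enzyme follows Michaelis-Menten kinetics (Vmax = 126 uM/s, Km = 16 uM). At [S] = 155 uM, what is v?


v = Vmax * [S] / (Km + [S])
v = 126 * 155 / (16 + 155)
v = 114.2105 uM/s

114.2105 uM/s


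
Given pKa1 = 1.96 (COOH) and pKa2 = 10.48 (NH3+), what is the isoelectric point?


pI = (pKa1 + pKa2) / 2
pI = (1.96 + 10.48) / 2
pI = 6.22

6.22


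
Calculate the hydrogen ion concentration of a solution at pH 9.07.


[H+] = 10^(-pH)
[H+] = 10^(-9.07)
[H+] = 8.511e-10 M

8.511e-10 M


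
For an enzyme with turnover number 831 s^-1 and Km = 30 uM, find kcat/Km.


Catalytic efficiency = kcat / Km
= 831 / 30
= 27.7 uM^-1*s^-1

27.7 uM^-1*s^-1


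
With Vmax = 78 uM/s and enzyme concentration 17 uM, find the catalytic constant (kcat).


kcat = Vmax / [E]t
kcat = 78 / 17
kcat = 4.5882 s^-1

4.5882 s^-1


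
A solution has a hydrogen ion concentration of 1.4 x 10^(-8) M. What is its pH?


pH = -log10([H+])
pH = -log10(1.4 x 10^(-8))
pH = 7.8539

7.8539


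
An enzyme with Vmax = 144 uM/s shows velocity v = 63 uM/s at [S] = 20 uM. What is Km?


Km = [S] * (Vmax - v) / v
Km = 20 * (144 - 63) / 63
Km = 25.7143 uM

25.7143 uM


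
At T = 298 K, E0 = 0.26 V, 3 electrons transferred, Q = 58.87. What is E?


E = E0 - (RT/nF) * ln(Q)
E = 0.26 - (8.314 * 298 / (3 * 96485)) * ln(58.87)
E = 0.2251 V

0.2251 V


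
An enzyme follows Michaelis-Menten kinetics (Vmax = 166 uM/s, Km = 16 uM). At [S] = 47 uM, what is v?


v = Vmax * [S] / (Km + [S])
v = 166 * 47 / (16 + 47)
v = 123.8413 uM/s

123.8413 uM/s


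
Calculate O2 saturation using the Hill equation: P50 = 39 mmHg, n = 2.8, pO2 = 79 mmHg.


Y = pO2^n / (P50^n + pO2^n)
Y = 79^2.8 / (39^2.8 + 79^2.8)
Y = 87.83%

87.83%


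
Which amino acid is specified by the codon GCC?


Standard genetic code lookup.
Codon GCC -> Ala

Ala


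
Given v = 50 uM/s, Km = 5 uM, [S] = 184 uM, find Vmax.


Vmax = v * (Km + [S]) / [S]
Vmax = 50 * (5 + 184) / 184
Vmax = 51.3587 uM/s

51.3587 uM/s


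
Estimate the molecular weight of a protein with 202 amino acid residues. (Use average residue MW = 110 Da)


MW = n_residues * 110 Da
MW = 202 * 110
MW = 22220 Da

22220 Da


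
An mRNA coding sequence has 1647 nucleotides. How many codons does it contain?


codons = nucleotides / 3
codons = 1647 / 3 = 549

549


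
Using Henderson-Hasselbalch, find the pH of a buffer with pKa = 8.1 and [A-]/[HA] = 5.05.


pH = pKa + log10([A-]/[HA])
pH = 8.1 + log10(5.05)
pH = 8.8033

8.8033


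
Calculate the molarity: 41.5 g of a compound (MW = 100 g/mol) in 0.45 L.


C = (mass / MW) / volume
C = (41.5 / 100) / 0.45
C = 0.9222 M

0.9222 M


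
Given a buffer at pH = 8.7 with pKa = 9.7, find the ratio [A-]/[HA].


[A-]/[HA] = 10^(pH - pKa)
= 10^(8.7 - 9.7)
= 0.1

0.1


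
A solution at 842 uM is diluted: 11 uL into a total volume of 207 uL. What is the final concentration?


C2 = C1 * V1 / V2
C2 = 842 * 11 / 207
C2 = 44.744 uM

44.744 uM


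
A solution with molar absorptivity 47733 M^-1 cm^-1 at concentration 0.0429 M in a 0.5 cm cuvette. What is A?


A = epsilon * c * l
A = 47733 * 0.0429 * 0.5
A = 1023.8728

1023.8728


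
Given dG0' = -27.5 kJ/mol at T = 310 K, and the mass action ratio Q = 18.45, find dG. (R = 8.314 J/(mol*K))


dG = dG0' + RT * ln(Q) / 1000
dG = -27.5 + 8.314 * 310 * ln(18.45) / 1000
dG = -19.9869 kJ/mol

-19.9869 kJ/mol


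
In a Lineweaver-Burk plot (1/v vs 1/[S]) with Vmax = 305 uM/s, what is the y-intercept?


y-intercept = 1/Vmax
= 1/305
= 0.0033 s/uM

0.0033 s/uM


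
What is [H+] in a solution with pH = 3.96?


[H+] = 10^(-pH)
[H+] = 10^(-3.96)
[H+] = 1.096e-04 M

1.096e-04 M


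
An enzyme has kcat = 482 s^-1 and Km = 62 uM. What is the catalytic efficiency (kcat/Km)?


Catalytic efficiency = kcat / Km
= 482 / 62
= 7.7742 uM^-1*s^-1

7.7742 uM^-1*s^-1


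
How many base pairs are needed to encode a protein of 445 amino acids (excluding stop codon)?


Each amino acid = 1 codon = 3 bp
bp = 445 * 3 = 1335 bp

1335 bp


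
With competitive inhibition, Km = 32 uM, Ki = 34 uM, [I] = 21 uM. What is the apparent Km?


Km_app = Km * (1 + [I]/Ki)
Km_app = 32 * (1 + 21/34)
Km_app = 51.7647 uM

51.7647 uM


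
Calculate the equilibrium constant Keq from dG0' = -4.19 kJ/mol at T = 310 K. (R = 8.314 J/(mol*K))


Keq = exp(-dG0 * 1000 / (R * T))
Keq = exp(-(-4.19) * 1000 / (8.314 * 310))
Keq = 5.082

5.082


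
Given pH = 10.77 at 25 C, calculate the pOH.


pOH = 14 - pH
pOH = 14 - 10.77
pOH = 3.23

3.23


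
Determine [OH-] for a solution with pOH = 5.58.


[OH-] = 10^(-pOH)
[OH-] = 10^(-5.58)
[OH-] = 2.630e-06 M

2.630e-06 M


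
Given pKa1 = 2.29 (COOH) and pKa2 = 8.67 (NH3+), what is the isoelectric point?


pI = (pKa1 + pKa2) / 2
pI = (2.29 + 8.67) / 2
pI = 5.48

5.48


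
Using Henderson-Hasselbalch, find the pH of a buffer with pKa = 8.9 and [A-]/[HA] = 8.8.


pH = pKa + log10([A-]/[HA])
pH = 8.9 + log10(8.8)
pH = 9.8445

9.8445


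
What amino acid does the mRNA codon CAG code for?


Standard genetic code lookup.
Codon CAG -> Gln

Gln


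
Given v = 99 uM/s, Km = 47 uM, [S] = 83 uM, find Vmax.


Vmax = v * (Km + [S]) / [S]
Vmax = 99 * (47 + 83) / 83
Vmax = 155.0602 uM/s

155.0602 uM/s


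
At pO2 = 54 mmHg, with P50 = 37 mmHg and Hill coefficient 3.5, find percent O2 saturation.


Y = pO2^n / (P50^n + pO2^n)
Y = 54^3.5 / (37^3.5 + 54^3.5)
Y = 78.97%

78.97%


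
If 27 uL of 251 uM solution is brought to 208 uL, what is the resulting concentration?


C2 = C1 * V1 / V2
C2 = 251 * 27 / 208
C2 = 32.5817 uM

32.5817 uM


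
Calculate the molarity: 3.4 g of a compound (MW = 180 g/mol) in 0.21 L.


C = (mass / MW) / volume
C = (3.4 / 180) / 0.21
C = 0.0899 M

0.0899 M


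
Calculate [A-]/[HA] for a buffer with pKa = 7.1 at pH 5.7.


[A-]/[HA] = 10^(pH - pKa)
= 10^(5.7 - 7.1)
= 0.0398

0.0398


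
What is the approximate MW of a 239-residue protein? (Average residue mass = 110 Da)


MW = n_residues * 110 Da
MW = 239 * 110
MW = 26290 Da

26290 Da


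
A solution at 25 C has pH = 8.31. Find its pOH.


pOH = 14 - pH
pOH = 14 - 8.31
pOH = 5.69

5.69


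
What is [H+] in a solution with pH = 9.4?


[H+] = 10^(-pH)
[H+] = 10^(-9.4)
[H+] = 3.981e-10 M

3.981e-10 M


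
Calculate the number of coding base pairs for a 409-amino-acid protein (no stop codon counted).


Each amino acid = 1 codon = 3 bp
bp = 409 * 3 = 1227 bp

1227 bp


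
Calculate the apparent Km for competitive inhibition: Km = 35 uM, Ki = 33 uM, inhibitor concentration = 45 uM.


Km_app = Km * (1 + [I]/Ki)
Km_app = 35 * (1 + 45/33)
Km_app = 82.7273 uM

82.7273 uM


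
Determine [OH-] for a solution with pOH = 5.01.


[OH-] = 10^(-pOH)
[OH-] = 10^(-5.01)
[OH-] = 9.772e-06 M

9.772e-06 M


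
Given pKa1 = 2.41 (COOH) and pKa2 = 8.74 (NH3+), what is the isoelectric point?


pI = (pKa1 + pKa2) / 2
pI = (2.41 + 8.74) / 2
pI = 5.575

5.575


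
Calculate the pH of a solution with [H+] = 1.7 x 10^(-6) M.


pH = -log10([H+])
pH = -log10(1.7 x 10^(-6))
pH = 5.7696

5.7696


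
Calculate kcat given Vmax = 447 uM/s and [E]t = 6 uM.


kcat = Vmax / [E]t
kcat = 447 / 6
kcat = 74.5 s^-1

74.5 s^-1


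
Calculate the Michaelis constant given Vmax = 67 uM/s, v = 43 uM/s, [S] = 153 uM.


Km = [S] * (Vmax - v) / v
Km = 153 * (67 - 43) / 43
Km = 85.3953 uM

85.3953 uM


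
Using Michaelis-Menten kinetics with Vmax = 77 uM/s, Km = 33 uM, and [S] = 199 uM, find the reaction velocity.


v = Vmax * [S] / (Km + [S])
v = 77 * 199 / (33 + 199)
v = 66.0474 uM/s

66.0474 uM/s


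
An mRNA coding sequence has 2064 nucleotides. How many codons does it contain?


codons = nucleotides / 3
codons = 2064 / 3 = 688

688


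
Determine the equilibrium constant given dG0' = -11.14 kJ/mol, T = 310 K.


Keq = exp(-dG0 * 1000 / (R * T))
Keq = exp(-(-11.14) * 1000 / (8.314 * 310))
Keq = 75.3607

75.3607


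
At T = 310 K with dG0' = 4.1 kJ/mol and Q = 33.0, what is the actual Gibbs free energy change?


dG = dG0' + RT * ln(Q) / 1000
dG = 4.1 + 8.314 * 310 * ln(33.0) / 1000
dG = 13.1117 kJ/mol

13.1117 kJ/mol


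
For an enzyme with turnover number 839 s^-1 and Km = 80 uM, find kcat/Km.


Catalytic efficiency = kcat / Km
= 839 / 80
= 10.4875 uM^-1*s^-1

10.4875 uM^-1*s^-1


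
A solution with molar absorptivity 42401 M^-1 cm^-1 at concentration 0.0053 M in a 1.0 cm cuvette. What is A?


A = epsilon * c * l
A = 42401 * 0.0053 * 1.0
A = 224.7253

224.7253


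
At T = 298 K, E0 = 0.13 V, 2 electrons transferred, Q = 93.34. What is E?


E = E0 - (RT/nF) * ln(Q)
E = 0.13 - (8.314 * 298 / (2 * 96485)) * ln(93.34)
E = 0.0718 V

0.0718 V


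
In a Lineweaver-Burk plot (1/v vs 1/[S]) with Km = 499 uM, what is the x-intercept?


x-intercept = -1/Km
= -1/499
= -0.002 1/uM

-0.002 1/uM


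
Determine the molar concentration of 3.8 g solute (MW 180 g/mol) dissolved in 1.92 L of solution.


C = (mass / MW) / volume
C = (3.8 / 180) / 1.92
C = 0.011 M

0.011 M


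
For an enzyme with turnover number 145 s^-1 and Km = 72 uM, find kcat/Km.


Catalytic efficiency = kcat / Km
= 145 / 72
= 2.0139 uM^-1*s^-1

2.0139 uM^-1*s^-1
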